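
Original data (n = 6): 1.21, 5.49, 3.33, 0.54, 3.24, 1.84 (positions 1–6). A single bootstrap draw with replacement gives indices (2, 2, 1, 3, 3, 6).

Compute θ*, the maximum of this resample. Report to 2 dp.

Resample values: 5.49, 5.49, 1.21, 3.33, 3.33, 1.84.
Maximum = 5.49

θ* = 5.49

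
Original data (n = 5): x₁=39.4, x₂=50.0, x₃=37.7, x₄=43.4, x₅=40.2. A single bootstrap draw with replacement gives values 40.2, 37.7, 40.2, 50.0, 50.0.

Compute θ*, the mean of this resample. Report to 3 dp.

Mean = (40.2 + 37.7 + 40.2 + 50.0 + 50.0) / 5 = 218.10 / 5 = 43.620

θ* = 43.620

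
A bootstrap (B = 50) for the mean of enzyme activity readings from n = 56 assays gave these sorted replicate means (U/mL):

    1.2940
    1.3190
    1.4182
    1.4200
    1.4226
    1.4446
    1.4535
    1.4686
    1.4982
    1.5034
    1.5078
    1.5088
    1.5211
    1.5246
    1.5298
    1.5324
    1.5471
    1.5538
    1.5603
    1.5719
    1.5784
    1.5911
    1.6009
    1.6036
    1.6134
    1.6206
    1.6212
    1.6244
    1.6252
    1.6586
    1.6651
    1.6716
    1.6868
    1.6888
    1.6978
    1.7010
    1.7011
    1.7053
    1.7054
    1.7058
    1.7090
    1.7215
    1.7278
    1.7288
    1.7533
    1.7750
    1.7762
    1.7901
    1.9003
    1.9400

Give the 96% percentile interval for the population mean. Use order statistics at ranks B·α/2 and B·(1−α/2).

α = 0.04; lower rank = 50 × 0.020 = 1; upper rank = 50 × 0.980 = 49.
The 1st smallest replicate is 1.2940; the 49th is 1.9003.

(1.2940, 1.9003)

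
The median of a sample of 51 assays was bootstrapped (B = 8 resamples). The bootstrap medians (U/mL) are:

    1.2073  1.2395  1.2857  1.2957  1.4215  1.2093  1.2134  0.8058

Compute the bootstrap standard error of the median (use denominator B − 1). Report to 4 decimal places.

Bootstrap SE is the standard deviation of the 8 replicate medians.
Mean of replicates: (1.2073 + 1.2395 + 1.2857 + 1.2957 + 1.4215 + 1.2093 + 1.2134 + 0.8058) / 8 = 9.67820 / 8 = 1.20978
Sum of squared deviations: (−0.00248)² + (+0.02973)² + (+0.07593)² + (+0.08593)² + (+0.21172)² + (−0.00048)² + (+0.00362)² + (−0.40398)² = 0.22207
Variance = 0.22207 / 7 = 0.03172
SE* = √0.03172

SE* = 0.1781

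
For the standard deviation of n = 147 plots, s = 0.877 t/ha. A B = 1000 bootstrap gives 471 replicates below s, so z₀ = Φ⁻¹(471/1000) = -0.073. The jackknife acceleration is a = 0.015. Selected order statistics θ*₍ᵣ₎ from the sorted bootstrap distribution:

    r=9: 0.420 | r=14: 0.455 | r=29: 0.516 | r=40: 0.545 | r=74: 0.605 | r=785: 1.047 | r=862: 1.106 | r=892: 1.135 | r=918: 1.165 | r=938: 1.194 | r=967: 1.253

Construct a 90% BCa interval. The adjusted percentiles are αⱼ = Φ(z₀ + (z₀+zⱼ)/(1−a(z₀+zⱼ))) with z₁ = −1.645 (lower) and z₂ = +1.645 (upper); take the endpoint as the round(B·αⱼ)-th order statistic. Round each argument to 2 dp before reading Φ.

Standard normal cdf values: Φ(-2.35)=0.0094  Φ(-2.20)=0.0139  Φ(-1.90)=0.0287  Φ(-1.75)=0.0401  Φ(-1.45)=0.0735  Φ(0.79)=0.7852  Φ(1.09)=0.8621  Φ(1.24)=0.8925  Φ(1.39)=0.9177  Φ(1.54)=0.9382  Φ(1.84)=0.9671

Lower: z₀ + z₁ = -0.073 + (-1.645) = -1.718; 1 − a(z₀+z₁) = 1 − (0.015)(-1.718) = 1.0258; argument = -0.073 + (-1.718)/1.0258 = -1.7478 → -1.75.
α₁ = Φ(-1.75) = 0.0401; rank = round(1000 × 0.0401) = 40; θ*₍40₎ = 0.545.
Upper: z₀ + z₂ = 1.572; 1 − a(z₀+z₂) = 0.9764; argument = 1.5370 → 1.54; α₂ = 0.9382; rank = 938; θ*₍938₎ = 1.194.

(0.545, 1.194)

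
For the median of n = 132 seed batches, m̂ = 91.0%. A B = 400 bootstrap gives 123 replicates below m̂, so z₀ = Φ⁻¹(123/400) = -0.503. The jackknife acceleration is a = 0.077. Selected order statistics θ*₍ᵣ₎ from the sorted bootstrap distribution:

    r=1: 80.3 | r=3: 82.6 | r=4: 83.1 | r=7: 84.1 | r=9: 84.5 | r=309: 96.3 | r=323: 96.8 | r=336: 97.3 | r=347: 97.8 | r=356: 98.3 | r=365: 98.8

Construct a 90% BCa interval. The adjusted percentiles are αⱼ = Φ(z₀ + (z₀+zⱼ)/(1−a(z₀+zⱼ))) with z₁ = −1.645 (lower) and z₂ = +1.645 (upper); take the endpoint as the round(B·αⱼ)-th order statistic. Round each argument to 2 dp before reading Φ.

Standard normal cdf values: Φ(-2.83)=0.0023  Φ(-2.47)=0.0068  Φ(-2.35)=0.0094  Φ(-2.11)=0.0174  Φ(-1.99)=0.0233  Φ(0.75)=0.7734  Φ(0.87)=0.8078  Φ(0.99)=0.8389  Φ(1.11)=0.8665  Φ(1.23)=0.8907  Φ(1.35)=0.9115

Lower: z₀ + z₁ = -0.503 + (-1.645) = -2.148; 1 − a(z₀+z₁) = 1 − (0.077)(-2.148) = 1.1654; argument = -0.503 + (-2.148)/1.1654 = -2.3462 → -2.35.
α₁ = Φ(-2.35) = 0.0094; rank = round(400 × 0.0094) = 4; θ*₍4₎ = 83.1.
Upper: z₀ + z₂ = 1.142; 1 − a(z₀+z₂) = 0.9121; argument = 0.7491 → 0.75; α₂ = 0.7734; rank = 309; θ*₍309₎ = 96.3.

(83.1, 96.3)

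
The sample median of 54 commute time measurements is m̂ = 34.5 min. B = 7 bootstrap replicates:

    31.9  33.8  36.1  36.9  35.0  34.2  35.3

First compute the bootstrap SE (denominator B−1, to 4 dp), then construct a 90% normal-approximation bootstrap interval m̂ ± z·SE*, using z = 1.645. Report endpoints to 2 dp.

Mean of replicates = 34.7429; sum of squared deviations = 16.1371; SE* = √(16.1371/6) = 1.6400
Margin = 1.645 × 1.6400 = 2.698
Interval: 34.5 ± 2.698

(31.80, 37.20)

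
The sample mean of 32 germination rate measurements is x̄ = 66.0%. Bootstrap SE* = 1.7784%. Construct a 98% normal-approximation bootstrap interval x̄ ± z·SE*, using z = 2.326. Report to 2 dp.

(61.86, 70.14)

Margin = 2.326 × 1.7784 = 4.137
Interval: 66.0 ± 4.137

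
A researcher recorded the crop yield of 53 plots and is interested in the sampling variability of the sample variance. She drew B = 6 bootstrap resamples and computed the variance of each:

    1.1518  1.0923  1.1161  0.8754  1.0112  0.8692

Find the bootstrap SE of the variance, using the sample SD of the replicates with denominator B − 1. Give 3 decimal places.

Bootstrap SE is the standard deviation of the 6 replicate variances.
Mean of replicates: (1.1518 + 1.0923 + 1.1161 + 0.8754 + 1.0112 + 0.8692) / 6 = 6.11600 / 6 = 1.01933
Sum of squared deviations: (+0.13247)² + (+0.07297)² + (+0.09677)² + (−0.14393)² + (−0.00813)² + (−0.15013)² = 0.07556
Variance = 0.07556 / 5 = 0.01511
SE* = √0.01511

SE* = 0.123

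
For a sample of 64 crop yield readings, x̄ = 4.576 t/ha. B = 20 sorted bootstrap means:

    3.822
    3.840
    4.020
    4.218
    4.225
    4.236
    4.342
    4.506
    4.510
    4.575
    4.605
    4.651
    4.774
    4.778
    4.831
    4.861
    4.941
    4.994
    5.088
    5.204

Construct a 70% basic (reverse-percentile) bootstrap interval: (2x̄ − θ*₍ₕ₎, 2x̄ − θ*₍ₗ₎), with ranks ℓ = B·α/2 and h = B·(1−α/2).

(4.211, 5.132)

Percentile endpoints at ranks 3 and 17: θ*₍3₎ = 4.020, θ*₍17₎ = 4.941.
Basic interval reflects these around x̄:
  lower = 2 × 4.576 − 4.941 = 4.211
  upper = 2 × 4.576 − 4.020 = 5.132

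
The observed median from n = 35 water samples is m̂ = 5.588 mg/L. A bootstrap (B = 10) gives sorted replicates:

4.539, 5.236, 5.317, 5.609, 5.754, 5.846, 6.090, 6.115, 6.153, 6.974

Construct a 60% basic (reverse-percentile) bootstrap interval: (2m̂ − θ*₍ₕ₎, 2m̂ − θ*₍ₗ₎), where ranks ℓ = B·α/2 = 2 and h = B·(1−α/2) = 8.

(5.061, 5.940)

Percentile endpoints at ranks 2 and 8: θ*₍2₎ = 5.236, θ*₍8₎ = 6.115.
Basic interval reflects these around m̂:
  lower = 2 × 5.588 − 6.115 = 5.061
  upper = 2 × 5.588 − 5.236 = 5.940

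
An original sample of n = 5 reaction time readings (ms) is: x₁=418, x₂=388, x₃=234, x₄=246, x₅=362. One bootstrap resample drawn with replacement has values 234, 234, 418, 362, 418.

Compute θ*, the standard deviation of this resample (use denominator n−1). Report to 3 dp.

Mean = 333.2000; sum of squared deviations = 34892.8000
s² = 34892.8000 / 4 = 8723.2000
s = √8723.2000 = 93.398

θ* = 93.398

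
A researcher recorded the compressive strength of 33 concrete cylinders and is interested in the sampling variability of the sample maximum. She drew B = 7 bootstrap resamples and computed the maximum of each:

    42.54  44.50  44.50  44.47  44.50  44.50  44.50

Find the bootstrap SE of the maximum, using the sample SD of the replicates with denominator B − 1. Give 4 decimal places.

Bootstrap SE is the standard deviation of the 7 replicate maximums.
Mean of replicates: (42.54 + 44.50 + 44.50 + 44.47 + 44.50 + 44.50 + 44.50) / 7 = 309.51000 / 7 = 44.21571
Sum of squared deviations: (−1.67571)² + (+0.28429)² + (+0.28429)² + (+0.25429)² + (+0.28429)² + (+0.28429)² + (+0.28429)² = 3.27677
Variance = 3.27677 / 6 = 0.54613
SE* = √0.54613

SE* = 0.7390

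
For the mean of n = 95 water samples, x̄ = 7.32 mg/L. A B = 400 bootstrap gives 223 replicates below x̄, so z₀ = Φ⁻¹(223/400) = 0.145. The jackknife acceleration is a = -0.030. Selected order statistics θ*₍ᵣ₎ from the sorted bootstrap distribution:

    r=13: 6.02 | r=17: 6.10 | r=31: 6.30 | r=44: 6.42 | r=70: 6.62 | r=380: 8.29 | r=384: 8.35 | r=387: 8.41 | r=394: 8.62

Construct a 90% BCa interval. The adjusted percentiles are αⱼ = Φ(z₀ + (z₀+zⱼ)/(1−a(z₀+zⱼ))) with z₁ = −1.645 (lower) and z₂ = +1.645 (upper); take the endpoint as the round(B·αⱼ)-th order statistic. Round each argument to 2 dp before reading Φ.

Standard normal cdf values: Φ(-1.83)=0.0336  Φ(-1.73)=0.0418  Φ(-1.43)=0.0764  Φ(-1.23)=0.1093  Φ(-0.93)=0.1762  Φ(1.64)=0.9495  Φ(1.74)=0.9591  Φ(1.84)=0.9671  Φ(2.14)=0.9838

Lower: z₀ + z₁ = 0.145 + (-1.645) = -1.500; 1 − a(z₀+z₁) = 1 − (-0.030)(-1.500) = 0.9550; argument = 0.145 + (-1.500)/0.9550 = -1.4257 → -1.43.
α₁ = Φ(-1.43) = 0.0764; rank = round(400 × 0.0764) = 31; θ*₍31₎ = 6.30.
Upper: z₀ + z₂ = 1.790; 1 − a(z₀+z₂) = 1.0537; argument = 1.8438 → 1.84; α₂ = 0.9671; rank = 387; θ*₍387₎ = 8.41.

(6.30, 8.41)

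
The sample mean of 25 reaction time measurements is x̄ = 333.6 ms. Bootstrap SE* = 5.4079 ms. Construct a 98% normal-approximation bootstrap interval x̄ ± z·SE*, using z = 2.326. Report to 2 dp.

(321.02, 346.18)

Margin = 2.326 × 5.4079 = 12.579
Interval: 333.6 ± 12.579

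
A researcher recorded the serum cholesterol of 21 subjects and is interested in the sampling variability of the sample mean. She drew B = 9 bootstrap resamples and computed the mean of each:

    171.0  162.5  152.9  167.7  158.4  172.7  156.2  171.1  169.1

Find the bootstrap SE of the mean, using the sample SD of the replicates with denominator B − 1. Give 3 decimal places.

SE* = 7.323

Bootstrap SE is the standard deviation of the 9 replicate means.
Mean of replicates: (171.0 + 162.5 + 152.9 + 167.7 + 158.4 + 172.7 + 156.2 + 171.1 + 169.1) / 9 = 1481.6000 / 9 = 164.6222
Sum of squared deviations: (+6.3778)² + (−2.1222)² + (−11.7222)² + (+3.0778)² + (−6.2222)² + (+8.0778)² + (−8.4222)² + (+6.4778)² + (+4.4778)² = 428.9756
Variance = 428.9756 / 8 = 53.6219
SE* = √53.6219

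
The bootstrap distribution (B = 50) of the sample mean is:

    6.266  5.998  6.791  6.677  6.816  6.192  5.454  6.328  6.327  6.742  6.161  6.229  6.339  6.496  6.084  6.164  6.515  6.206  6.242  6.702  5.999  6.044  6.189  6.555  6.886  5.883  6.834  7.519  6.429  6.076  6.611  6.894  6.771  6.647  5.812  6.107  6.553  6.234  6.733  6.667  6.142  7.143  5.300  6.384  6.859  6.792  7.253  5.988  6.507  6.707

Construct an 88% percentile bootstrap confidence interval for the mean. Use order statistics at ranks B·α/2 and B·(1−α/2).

(5.812, 6.894)

Sorted replicates: 5.300, 5.454, 5.812, 5.883, 5.988, 5.998, 5.999, 6.044, 6.076, 6.084, 6.107, 6.142, 6.161, 6.164, 6.189, 6.192, 6.206, 6.229, 6.234, 6.242, 6.266, 6.327, 6.328, 6.339, 6.384, 6.429, 6.496, 6.507, 6.515, 6.553, 6.555, 6.611, 6.647, 6.667, 6.677, 6.702, 6.707, 6.733, 6.742, 6.771, 6.791, 6.792, 6.816, 6.834, 6.859, 6.886, 6.894, 7.143, 7.253, 7.519
α = 0.12; lower rank = 50 × 0.060 = 3; upper rank = 50 × 0.940 = 47.
The 3rd smallest replicate is 5.812; the 47th is 6.894.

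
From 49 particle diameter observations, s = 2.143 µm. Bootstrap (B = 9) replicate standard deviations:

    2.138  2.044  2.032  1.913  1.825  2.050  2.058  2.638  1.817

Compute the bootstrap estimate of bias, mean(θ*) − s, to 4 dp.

bias = −0.0858

mean(θ*) = (2.138 + 2.044 + 2.032 + 1.913 + 1.825 + 2.050 + 2.058 + 2.638 + 1.817) / 9 = 2.05722
bias = 2.05722 − 2.143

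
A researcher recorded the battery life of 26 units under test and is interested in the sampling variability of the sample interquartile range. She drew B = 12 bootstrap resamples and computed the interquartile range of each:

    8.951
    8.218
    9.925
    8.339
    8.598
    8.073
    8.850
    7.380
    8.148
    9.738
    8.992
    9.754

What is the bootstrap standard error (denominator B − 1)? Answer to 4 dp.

Bootstrap SE is the standard deviation of the 12 replicate interquartile ranges.
Mean of replicates: (8.951 + 8.218 + 9.925 + 8.339 + 8.598 + 8.073 + 8.850 + 7.380 + 8.148 + 9.738 + 8.992 + 9.754) / 12 = 104.96600 / 12 = 8.74717
Sum of squared deviations: (+0.20383)² + (−0.52917)² + (+1.17783)² + (−0.40817)² + (−0.14917)² + (−0.67417)² + (+0.10283)² + (−1.36717)² + (−0.59917)² + (+0.99083)² + (+0.24483)² + (+1.00683)² = 6.64634
Variance = 6.64634 / 11 = 0.60421
SE* = √0.60421

SE* = 0.7773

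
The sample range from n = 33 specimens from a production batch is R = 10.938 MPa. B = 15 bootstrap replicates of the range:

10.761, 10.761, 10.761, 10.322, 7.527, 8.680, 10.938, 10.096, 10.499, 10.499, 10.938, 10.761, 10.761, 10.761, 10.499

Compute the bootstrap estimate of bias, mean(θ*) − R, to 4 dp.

mean(θ*) = (10.761 + 10.761 + 10.761 + 10.322 + 7.527 + 8.680 + 10.938 + 10.096 + 10.499 + 10.499 + 10.938 + 10.761 + 10.761 + 10.761 + 10.499) / 15 = 10.30427
bias = 10.30427 − 10.938

bias = −0.6337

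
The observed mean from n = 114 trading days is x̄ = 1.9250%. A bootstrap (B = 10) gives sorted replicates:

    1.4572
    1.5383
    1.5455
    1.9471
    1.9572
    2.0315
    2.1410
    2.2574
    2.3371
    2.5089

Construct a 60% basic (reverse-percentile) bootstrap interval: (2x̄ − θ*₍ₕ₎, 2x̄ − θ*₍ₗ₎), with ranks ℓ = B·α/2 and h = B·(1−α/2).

(1.5926, 2.3117)

Percentile endpoints at ranks 2 and 8: θ*₍2₎ = 1.5383, θ*₍8₎ = 2.2574.
Basic interval reflects these around x̄:
  lower = 2 × 1.9250 − 2.2574 = 1.5926
  upper = 2 × 1.9250 − 1.5383 = 2.3117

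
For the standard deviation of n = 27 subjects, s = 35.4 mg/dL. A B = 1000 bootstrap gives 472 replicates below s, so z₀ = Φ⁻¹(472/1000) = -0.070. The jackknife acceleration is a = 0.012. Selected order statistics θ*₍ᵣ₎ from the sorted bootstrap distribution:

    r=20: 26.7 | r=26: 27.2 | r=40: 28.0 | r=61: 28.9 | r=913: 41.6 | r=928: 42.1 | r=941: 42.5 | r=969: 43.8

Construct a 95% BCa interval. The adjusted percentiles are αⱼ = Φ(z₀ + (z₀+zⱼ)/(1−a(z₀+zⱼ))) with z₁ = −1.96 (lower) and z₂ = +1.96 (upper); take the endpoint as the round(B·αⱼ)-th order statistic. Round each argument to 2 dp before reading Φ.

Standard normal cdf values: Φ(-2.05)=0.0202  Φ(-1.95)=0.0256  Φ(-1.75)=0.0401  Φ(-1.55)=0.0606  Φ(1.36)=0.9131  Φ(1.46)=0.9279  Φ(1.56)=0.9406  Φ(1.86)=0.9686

Lower: z₀ + z₁ = -0.070 + (-1.960) = -2.030; 1 − a(z₀+z₁) = 1 − (0.012)(-2.030) = 1.0244; argument = -0.070 + (-2.030)/1.0244 = -2.0517 → -2.05.
α₁ = Φ(-2.05) = 0.0202; rank = round(1000 × 0.0202) = 20; θ*₍20₎ = 26.7.
Upper: z₀ + z₂ = 1.890; 1 − a(z₀+z₂) = 0.9773; argument = 1.8639 → 1.86; α₂ = 0.9686; rank = 969; θ*₍969₎ = 43.8.

(26.7, 43.8)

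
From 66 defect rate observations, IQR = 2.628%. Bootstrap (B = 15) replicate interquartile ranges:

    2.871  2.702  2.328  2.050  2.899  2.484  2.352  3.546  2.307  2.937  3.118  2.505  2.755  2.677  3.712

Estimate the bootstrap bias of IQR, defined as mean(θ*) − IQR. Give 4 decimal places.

mean(θ*) = (2.871 + 2.702 + 2.328 + 2.050 + 2.899 + 2.484 + 2.352 + 3.546 + 2.307 + 2.937 + 3.118 + 2.505 + 2.755 + 2.677 + 3.712) / 15 = 2.74953
bias = 2.74953 − 2.628

bias = +0.1215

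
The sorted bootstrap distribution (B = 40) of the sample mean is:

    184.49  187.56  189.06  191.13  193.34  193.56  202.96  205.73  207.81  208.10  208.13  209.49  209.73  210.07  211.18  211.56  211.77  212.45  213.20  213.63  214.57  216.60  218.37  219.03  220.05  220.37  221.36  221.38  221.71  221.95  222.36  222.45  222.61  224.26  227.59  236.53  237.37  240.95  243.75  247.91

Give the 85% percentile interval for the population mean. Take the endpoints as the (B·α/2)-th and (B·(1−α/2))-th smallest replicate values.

(189.06, 237.37)

α = 0.15; lower rank = 40 × 0.075 = 3; upper rank = 40 × 0.925 = 37.
The 3rd smallest replicate is 189.06; the 37th is 237.37.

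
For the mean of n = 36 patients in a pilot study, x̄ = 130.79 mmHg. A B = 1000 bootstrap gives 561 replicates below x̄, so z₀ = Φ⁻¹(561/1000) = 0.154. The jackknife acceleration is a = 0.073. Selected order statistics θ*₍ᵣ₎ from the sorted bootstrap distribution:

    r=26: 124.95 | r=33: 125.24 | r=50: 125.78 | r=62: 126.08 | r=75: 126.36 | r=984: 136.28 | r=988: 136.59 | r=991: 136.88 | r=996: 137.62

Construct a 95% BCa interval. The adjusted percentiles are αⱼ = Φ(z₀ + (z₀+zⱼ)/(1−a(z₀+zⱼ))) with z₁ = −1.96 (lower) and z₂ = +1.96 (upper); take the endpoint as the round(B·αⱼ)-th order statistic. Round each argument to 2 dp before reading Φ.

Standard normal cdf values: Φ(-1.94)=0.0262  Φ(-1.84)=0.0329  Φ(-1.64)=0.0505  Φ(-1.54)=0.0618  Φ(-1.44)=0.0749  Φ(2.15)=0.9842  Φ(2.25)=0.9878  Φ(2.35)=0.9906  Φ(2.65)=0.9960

(126.36, 137.62)

Lower: z₀ + z₁ = 0.154 + (-1.960) = -1.806; 1 − a(z₀+z₁) = 1 − (0.073)(-1.806) = 1.1318; argument = 0.154 + (-1.806)/1.1318 = -1.4416 → -1.44.
α₁ = Φ(-1.44) = 0.0749; rank = round(1000 × 0.0749) = 75; θ*₍75₎ = 126.36.
Upper: z₀ + z₂ = 2.114; 1 − a(z₀+z₂) = 0.8457; argument = 2.6538 → 2.65; α₂ = 0.9960; rank = 996; θ*₍996₎ = 137.62.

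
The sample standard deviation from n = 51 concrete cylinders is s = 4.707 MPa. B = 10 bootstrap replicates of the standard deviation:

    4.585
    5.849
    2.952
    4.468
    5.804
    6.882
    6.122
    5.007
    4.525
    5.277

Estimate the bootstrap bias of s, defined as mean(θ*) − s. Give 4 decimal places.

mean(θ*) = (4.585 + 5.849 + 2.952 + 4.468 + 5.804 + 6.882 + 6.122 + 5.007 + 4.525 + 5.277) / 10 = 5.14710
bias = 5.14710 − 4.707

bias = +0.4401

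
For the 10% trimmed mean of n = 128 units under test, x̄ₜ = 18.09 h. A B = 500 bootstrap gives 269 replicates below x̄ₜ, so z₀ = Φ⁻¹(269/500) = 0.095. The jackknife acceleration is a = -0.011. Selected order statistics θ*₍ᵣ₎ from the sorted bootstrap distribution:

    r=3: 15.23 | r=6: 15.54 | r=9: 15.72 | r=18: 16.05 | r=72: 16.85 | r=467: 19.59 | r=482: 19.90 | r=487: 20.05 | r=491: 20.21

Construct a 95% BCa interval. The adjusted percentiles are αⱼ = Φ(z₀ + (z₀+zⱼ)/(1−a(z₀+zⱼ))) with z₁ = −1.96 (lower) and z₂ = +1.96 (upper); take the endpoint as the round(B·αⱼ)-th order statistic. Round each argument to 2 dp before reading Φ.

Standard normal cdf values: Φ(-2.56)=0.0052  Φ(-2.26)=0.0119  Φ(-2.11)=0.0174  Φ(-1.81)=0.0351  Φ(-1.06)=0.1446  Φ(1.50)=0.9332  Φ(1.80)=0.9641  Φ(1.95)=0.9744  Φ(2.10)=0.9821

Lower: z₀ + z₁ = 0.095 + (-1.960) = -1.865; 1 − a(z₀+z₁) = 1 − (-0.011)(-1.865) = 0.9795; argument = 0.095 + (-1.865)/0.9795 = -1.8091 → -1.81.
α₁ = Φ(-1.81) = 0.0351; rank = round(500 × 0.0351) = 18; θ*₍18₎ = 16.05.
Upper: z₀ + z₂ = 2.055; 1 − a(z₀+z₂) = 1.0226; argument = 2.1046 → 2.10; α₂ = 0.9821; rank = 491; θ*₍491₎ = 20.21.

(16.05, 20.21)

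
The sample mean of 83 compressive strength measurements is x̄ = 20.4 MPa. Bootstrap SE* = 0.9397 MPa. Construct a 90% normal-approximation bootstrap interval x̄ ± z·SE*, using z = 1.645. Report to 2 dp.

Margin = 1.645 × 0.9397 = 1.546
Interval: 20.4 ± 1.546

(18.85, 21.95)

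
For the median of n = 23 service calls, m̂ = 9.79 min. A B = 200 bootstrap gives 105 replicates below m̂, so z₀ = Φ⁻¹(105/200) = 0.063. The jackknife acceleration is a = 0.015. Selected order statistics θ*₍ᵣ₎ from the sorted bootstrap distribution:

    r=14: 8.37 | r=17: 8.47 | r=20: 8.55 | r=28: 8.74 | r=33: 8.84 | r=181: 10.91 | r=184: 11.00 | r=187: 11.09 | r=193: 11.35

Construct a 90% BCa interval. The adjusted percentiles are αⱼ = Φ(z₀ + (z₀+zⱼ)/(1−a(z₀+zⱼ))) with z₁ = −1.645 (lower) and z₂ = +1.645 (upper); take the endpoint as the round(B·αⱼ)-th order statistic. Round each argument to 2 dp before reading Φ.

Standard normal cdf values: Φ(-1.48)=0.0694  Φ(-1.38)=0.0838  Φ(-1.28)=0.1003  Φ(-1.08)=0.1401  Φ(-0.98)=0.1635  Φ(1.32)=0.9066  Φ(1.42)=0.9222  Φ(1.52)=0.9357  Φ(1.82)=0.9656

Lower: z₀ + z₁ = 0.063 + (-1.645) = -1.582; 1 − a(z₀+z₁) = 1 − (0.015)(-1.582) = 1.0237; argument = 0.063 + (-1.582)/1.0237 = -1.4823 → -1.48.
α₁ = Φ(-1.48) = 0.0694; rank = round(200 × 0.0694) = 14; θ*₍14₎ = 8.37.
Upper: z₀ + z₂ = 1.708; 1 − a(z₀+z₂) = 0.9744; argument = 1.8159 → 1.82; α₂ = 0.9656; rank = 193; θ*₍193₎ = 11.35.

(8.37, 11.35)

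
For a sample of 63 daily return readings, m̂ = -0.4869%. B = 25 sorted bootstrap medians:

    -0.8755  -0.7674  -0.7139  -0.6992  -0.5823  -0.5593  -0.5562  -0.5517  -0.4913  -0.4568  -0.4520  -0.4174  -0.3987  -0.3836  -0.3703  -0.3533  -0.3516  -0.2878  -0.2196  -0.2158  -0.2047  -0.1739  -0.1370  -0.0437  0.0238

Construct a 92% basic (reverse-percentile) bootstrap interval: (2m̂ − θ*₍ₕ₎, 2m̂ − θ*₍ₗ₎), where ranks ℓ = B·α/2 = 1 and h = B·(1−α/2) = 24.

Percentile endpoints at ranks 1 and 24: θ*₍1₎ = -0.8755, θ*₍24₎ = -0.0437.
Basic interval reflects these around m̂:
  lower = 2 × -0.4869 − -0.0437 = -0.9301
  upper = 2 × -0.4869 − -0.8755 = -0.0983

(-0.9301, -0.0983)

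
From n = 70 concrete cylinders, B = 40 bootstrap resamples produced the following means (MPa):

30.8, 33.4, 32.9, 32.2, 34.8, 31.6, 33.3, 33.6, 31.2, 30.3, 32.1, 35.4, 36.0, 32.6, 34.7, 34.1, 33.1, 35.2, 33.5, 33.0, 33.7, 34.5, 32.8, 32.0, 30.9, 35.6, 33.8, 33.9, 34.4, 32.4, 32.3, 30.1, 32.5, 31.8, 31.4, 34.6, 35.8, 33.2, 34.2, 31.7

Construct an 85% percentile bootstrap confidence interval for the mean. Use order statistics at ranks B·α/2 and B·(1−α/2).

(30.8, 35.4)

Sorted replicates: 30.1, 30.3, 30.8, 30.9, 31.2, 31.4, 31.6, 31.7, 31.8, 32.0, 32.1, 32.2, 32.3, 32.4, 32.5, 32.6, 32.8, 32.9, 33.0, 33.1, 33.2, 33.3, 33.4, 33.5, 33.6, 33.7, 33.8, 33.9, 34.1, 34.2, 34.4, 34.5, 34.6, 34.7, 34.8, 35.2, 35.4, 35.6, 35.8, 36.0
α = 0.15; lower rank = 40 × 0.075 = 3; upper rank = 40 × 0.925 = 37.
The 3rd smallest replicate is 30.8; the 37th is 35.4.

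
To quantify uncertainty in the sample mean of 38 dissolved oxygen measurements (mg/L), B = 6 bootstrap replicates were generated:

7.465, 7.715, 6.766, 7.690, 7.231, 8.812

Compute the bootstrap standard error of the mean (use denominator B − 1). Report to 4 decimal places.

Bootstrap SE is the standard deviation of the 6 replicate means.
Mean of replicates: (7.465 + 7.715 + 6.766 + 7.690 + 7.231 + 8.812) / 6 = 45.67900 / 6 = 7.61317
Sum of squared deviations: (−0.14817)² + (+0.10183)² + (−0.84717)² + (+0.07683)² + (−0.38217)² + (+1.19883)² = 2.33917
Variance = 2.33917 / 5 = 0.46783
SE* = √0.46783

SE* = 0.6840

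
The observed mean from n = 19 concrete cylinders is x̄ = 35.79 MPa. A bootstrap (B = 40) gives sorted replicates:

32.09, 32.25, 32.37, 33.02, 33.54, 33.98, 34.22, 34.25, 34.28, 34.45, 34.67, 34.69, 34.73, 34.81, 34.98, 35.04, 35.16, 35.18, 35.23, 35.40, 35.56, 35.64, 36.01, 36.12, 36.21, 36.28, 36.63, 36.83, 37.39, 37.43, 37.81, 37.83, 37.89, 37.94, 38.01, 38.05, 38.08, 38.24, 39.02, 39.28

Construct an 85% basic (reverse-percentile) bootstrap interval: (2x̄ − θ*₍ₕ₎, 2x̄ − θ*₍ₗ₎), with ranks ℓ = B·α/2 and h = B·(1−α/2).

(33.50, 39.21)

Percentile endpoints at ranks 3 and 37: θ*₍3₎ = 32.37, θ*₍37₎ = 38.08.
Basic interval reflects these around x̄:
  lower = 2 × 35.79 − 38.08 = 33.50
  upper = 2 × 35.79 − 32.37 = 39.21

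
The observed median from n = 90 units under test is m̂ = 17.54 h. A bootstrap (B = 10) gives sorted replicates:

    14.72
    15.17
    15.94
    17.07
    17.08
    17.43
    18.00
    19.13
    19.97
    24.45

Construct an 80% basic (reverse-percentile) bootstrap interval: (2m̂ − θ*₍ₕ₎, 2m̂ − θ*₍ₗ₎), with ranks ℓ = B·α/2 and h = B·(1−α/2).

Percentile endpoints at ranks 1 and 9: θ*₍1₎ = 14.72, θ*₍9₎ = 19.97.
Basic interval reflects these around m̂:
  lower = 2 × 17.54 − 19.97 = 15.11
  upper = 2 × 17.54 − 14.72 = 20.36

(15.11, 20.36)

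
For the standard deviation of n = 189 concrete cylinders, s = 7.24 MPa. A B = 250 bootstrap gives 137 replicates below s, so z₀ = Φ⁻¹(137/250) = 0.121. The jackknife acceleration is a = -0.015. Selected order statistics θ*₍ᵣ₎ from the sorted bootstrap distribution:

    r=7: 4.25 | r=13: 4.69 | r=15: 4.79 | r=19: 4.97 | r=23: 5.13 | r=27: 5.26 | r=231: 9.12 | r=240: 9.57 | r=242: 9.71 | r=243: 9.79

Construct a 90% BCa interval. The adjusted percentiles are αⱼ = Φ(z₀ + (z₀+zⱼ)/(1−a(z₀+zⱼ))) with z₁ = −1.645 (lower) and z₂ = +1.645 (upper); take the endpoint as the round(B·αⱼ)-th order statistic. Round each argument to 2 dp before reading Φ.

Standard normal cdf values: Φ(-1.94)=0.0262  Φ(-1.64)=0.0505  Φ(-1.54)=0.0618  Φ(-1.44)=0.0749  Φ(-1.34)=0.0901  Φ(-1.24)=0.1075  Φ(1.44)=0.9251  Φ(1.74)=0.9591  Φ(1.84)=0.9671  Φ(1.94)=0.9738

(4.97, 9.71)

Lower: z₀ + z₁ = 0.121 + (-1.645) = -1.524; 1 − a(z₀+z₁) = 1 − (-0.015)(-1.524) = 0.9771; argument = 0.121 + (-1.524)/0.9771 = -1.4387 → -1.44.
α₁ = Φ(-1.44) = 0.0749; rank = round(250 × 0.0749) = 19; θ*₍19₎ = 4.97.
Upper: z₀ + z₂ = 1.766; 1 − a(z₀+z₂) = 1.0265; argument = 1.8414 → 1.84; α₂ = 0.9671; rank = 242; θ*₍242₎ = 9.71.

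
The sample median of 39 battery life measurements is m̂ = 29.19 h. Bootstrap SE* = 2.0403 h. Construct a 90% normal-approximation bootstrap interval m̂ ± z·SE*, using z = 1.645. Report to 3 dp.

Margin = 1.645 × 2.0403 = 3.3563
Interval: 29.19 ± 3.3563

(25.834, 32.546)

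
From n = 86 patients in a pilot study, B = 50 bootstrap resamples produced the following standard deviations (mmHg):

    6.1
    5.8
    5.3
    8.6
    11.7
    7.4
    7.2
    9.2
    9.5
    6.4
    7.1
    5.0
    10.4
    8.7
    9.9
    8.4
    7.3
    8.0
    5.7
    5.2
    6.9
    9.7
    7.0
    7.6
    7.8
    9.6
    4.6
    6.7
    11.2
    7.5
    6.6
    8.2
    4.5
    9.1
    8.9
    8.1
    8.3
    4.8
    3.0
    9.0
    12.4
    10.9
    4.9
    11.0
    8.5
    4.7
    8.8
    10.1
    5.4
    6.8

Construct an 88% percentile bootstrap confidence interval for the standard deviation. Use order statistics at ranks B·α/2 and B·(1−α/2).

Sorted replicates: 3.0, 4.5, 4.6, 4.7, 4.8, 4.9, 5.0, 5.2, 5.3, 5.4, 5.7, 5.8, 6.1, 6.4, 6.6, 6.7, 6.8, 6.9, 7.0, 7.1, 7.2, 7.3, 7.4, 7.5, 7.6, 7.8, 8.0, 8.1, 8.2, 8.3, 8.4, 8.5, 8.6, 8.7, 8.8, 8.9, 9.0, 9.1, 9.2, 9.5, 9.6, 9.7, 9.9, 10.1, 10.4, 10.9, 11.0, 11.2, 11.7, 12.4
α = 0.12; lower rank = 50 × 0.060 = 3; upper rank = 50 × 0.940 = 47.
The 3rd smallest replicate is 4.6; the 47th is 11.0.

(4.6, 11.0)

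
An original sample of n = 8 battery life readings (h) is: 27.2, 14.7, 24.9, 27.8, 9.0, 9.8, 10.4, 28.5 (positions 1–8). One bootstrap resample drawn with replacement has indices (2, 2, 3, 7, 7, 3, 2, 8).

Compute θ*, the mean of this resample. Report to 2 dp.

θ* = 17.90

Resample values: 14.7, 14.7, 24.9, 10.4, 10.4, 24.9, 14.7, 28.5.
Mean = (14.7 + 14.7 + 24.9 + 10.4 + 10.4 + 24.9 + 14.7 + 28.5) / 8 = 143.20 / 8 = 17.90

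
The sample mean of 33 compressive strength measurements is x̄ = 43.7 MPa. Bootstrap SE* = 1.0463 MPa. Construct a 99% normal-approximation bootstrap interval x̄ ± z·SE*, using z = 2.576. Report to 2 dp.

(41.00, 46.40)

Margin = 2.576 × 1.0463 = 2.695
Interval: 43.7 ± 2.695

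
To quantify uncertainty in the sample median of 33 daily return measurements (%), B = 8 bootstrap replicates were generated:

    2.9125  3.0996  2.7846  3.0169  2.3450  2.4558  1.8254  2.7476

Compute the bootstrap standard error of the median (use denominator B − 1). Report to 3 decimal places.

Bootstrap SE is the standard deviation of the 8 replicate medians.
Mean of replicates: (2.9125 + 3.0996 + 2.7846 + 3.0169 + 2.3450 + 2.4558 + 1.8254 + 2.7476) / 8 = 21.18740 / 8 = 2.64843
Sum of squared deviations: (+0.26408)² + (+0.45118)² + (+0.13618)² + (+0.36848)² + (−0.30342)² + (−0.19263)² + (−0.82303)² + (+0.09917)² = 1.24399
Variance = 1.24399 / 7 = 0.17771
SE* = √0.17771

SE* = 0.422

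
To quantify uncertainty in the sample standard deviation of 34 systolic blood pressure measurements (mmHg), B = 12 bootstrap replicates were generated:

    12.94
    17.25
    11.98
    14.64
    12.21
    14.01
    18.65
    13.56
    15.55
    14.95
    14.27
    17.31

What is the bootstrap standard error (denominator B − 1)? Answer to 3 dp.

Bootstrap SE is the standard deviation of the 12 replicate standard deviations.
Mean of replicates: (12.94 + 17.25 + 11.98 + 14.64 + 12.21 + 14.01 + 18.65 + 13.56 + 15.55 + 14.95 + 14.27 + 17.31) / 12 = 177.3200 / 12 = 14.7767
Sum of squared deviations: (−1.8367)² + (+2.4733)² + (−2.7967)² + (−0.1367)² + (−2.5667)² + (−0.7667)² + (+3.8733)² + (−1.2167)² + (+0.7733)² + (+0.1733)² + (−0.5067)² + (+2.5333)² = 48.2919
Variance = 48.2919 / 11 = 4.3902
SE* = √4.3902

SE* = 2.095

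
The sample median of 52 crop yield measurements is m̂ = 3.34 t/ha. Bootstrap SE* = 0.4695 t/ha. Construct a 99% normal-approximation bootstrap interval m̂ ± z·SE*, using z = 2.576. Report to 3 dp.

Margin = 2.576 × 0.4695 = 1.2094
Interval: 3.34 ± 1.2094

(2.131, 4.549)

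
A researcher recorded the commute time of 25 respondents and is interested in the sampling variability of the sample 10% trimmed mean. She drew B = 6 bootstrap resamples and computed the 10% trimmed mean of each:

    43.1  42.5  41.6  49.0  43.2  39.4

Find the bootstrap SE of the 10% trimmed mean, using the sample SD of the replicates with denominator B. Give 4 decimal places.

SE* = 2.9187

Bootstrap SE is the standard deviation of the 6 replicate 10% trimmed means.
Mean of replicates: (43.1 + 42.5 + 41.6 + 49.0 + 43.2 + 39.4) / 6 = 258.80000 / 6 = 43.13333
Sum of squared deviations: (−0.03333)² + (−0.63333)² + (−1.53333)² + (+5.86667)² + (+0.06667)² + (−3.73333)² = 51.11333
Variance = 51.11333 / 6 = 8.51889
SE* = √8.51889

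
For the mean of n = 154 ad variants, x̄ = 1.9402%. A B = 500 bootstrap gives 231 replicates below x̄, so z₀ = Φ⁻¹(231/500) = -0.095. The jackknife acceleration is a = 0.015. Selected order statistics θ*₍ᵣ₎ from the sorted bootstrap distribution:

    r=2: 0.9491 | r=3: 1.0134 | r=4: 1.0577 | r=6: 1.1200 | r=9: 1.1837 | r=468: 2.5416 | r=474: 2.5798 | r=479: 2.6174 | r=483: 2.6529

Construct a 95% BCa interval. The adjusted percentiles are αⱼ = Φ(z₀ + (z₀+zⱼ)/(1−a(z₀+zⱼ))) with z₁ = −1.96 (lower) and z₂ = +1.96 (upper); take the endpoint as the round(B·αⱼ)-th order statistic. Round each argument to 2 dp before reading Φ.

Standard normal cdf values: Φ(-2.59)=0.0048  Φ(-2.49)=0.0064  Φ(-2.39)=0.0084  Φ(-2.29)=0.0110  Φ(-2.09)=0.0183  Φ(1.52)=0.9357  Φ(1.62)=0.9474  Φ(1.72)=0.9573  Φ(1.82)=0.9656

(1.1837, 2.6529)

Lower: z₀ + z₁ = -0.095 + (-1.960) = -2.055; 1 − a(z₀+z₁) = 1 − (0.015)(-2.055) = 1.0308; argument = -0.095 + (-2.055)/1.0308 = -2.0885 → -2.09.
α₁ = Φ(-2.09) = 0.0183; rank = round(500 × 0.0183) = 9; θ*₍9₎ = 1.1837.
Upper: z₀ + z₂ = 1.865; 1 − a(z₀+z₂) = 0.9720; argument = 1.8237 → 1.82; α₂ = 0.9656; rank = 483; θ*₍483₎ = 2.6529.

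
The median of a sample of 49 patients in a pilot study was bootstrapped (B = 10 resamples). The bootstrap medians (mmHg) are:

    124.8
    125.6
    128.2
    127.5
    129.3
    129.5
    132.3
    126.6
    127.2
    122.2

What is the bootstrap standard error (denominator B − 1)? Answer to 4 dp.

Bootstrap SE is the standard deviation of the 10 replicate medians.
Mean of replicates: (124.8 + 125.6 + 128.2 + 127.5 + 129.3 + 129.5 + 132.3 + 126.6 + 127.2 + 122.2) / 10 = 1273.20000 / 10 = 127.32000
Sum of squared deviations: (−2.52000)² + (−1.72000)² + (+0.88000)² + (+0.18000)² + (+1.98000)² + (+2.18000)² + (+4.98000)² + (−0.72000)² + (−0.12000)² + (−5.12000)² = 70.33600
Variance = 70.33600 / 9 = 7.81511
SE* = √7.81511

SE* = 2.7956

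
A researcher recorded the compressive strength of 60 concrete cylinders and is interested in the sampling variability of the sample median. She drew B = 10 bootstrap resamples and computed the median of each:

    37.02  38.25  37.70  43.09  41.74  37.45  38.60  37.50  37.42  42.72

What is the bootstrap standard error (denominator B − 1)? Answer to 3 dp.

SE* = 2.388

Bootstrap SE is the standard deviation of the 10 replicate medians.
Mean of replicates: (37.02 + 38.25 + 37.70 + 43.09 + 41.74 + 37.45 + 38.60 + 37.50 + 37.42 + 42.72) / 10 = 391.4900 / 10 = 39.1490
Sum of squared deviations: (−2.1290)² + (−0.8990)² + (−1.4490)² + (+3.9410)² + (+2.5910)² + (−1.6990)² + (−0.5490)² + (−1.6490)² + (−1.7290)² + (+3.5710)² = 51.3339
Variance = 51.3339 / 9 = 5.7038
SE* = √5.7038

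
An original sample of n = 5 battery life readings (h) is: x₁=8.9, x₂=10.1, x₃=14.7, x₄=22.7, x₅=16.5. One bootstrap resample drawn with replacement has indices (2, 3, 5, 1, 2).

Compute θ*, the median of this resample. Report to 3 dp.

θ* = 10.100

Resample values: 10.1, 14.7, 16.5, 8.9, 10.1.
Sorted: 8.9, 10.1, 10.1, 14.7, 16.5
Median = middle value = 10.100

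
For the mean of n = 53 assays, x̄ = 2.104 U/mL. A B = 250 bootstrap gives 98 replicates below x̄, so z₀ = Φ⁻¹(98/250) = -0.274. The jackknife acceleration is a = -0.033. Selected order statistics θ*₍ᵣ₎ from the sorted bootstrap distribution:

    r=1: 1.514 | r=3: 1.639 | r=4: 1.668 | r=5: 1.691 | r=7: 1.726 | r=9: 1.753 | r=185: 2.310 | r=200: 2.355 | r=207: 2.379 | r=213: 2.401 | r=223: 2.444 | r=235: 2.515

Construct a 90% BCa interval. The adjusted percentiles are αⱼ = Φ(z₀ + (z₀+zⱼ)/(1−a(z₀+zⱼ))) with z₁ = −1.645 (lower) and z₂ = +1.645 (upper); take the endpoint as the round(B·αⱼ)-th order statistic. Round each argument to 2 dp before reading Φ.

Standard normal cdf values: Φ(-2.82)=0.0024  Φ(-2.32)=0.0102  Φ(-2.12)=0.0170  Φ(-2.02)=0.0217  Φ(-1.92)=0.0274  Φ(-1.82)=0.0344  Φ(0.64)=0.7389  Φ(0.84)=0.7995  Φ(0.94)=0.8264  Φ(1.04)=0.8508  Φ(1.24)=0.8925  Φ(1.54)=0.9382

(1.639, 2.401)

Lower: z₀ + z₁ = -0.274 + (-1.645) = -1.919; 1 − a(z₀+z₁) = 1 − (-0.033)(-1.919) = 0.9367; argument = -0.274 + (-1.919)/0.9367 = -2.3227 → -2.32.
α₁ = Φ(-2.32) = 0.0102; rank = round(250 × 0.0102) = 3; θ*₍3₎ = 1.639.
Upper: z₀ + z₂ = 1.371; 1 − a(z₀+z₂) = 1.0452; argument = 1.0377 → 1.04; α₂ = 0.8508; rank = 213; θ*₍213₎ = 2.401.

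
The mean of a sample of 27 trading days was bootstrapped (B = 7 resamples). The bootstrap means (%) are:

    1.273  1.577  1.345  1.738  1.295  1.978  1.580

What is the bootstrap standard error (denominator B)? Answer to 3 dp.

SE* = 0.240

Bootstrap SE is the standard deviation of the 7 replicate means.
Mean of replicates: (1.273 + 1.577 + 1.345 + 1.738 + 1.295 + 1.978 + 1.580) / 7 = 10.7860 / 7 = 1.5409
Sum of squared deviations: (−0.2679)² + (+0.0361)² + (−0.1959)² + (+0.1971)² + (−0.2459)² + (+0.4371)² + (+0.0391)² = 0.4034
Variance = 0.4034 / 7 = 0.0576
SE* = √0.0576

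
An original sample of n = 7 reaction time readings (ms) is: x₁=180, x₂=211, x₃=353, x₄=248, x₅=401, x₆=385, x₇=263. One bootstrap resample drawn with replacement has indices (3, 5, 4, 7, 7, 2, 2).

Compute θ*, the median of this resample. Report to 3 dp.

Resample values: 353, 401, 248, 263, 263, 211, 211.
Sorted: 211, 211, 248, 263, 263, 353, 401
Median = middle value = 263.000

θ* = 263.000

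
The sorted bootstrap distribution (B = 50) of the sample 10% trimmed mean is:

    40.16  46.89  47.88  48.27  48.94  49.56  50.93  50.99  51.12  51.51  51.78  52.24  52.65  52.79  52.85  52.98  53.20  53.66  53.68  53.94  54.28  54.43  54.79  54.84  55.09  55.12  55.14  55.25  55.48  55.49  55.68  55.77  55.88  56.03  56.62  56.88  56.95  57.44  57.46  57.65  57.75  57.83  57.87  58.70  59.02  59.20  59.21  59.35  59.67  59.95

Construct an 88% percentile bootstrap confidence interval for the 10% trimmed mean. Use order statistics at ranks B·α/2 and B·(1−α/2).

(47.88, 59.21)

α = 0.12; lower rank = 50 × 0.060 = 3; upper rank = 50 × 0.940 = 47.
The 3rd smallest replicate is 47.88; the 47th is 59.21.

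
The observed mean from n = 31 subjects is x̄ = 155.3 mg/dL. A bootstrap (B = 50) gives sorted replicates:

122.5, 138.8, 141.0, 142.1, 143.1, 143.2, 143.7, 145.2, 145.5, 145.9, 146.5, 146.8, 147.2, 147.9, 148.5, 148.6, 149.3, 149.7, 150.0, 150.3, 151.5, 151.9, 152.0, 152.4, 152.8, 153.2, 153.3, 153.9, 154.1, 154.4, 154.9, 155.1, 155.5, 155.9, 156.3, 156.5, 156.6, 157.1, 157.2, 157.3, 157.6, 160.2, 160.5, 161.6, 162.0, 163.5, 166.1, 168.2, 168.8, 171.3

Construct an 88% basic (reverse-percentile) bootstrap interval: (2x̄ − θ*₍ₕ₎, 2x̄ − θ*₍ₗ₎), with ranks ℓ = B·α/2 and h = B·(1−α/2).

Percentile endpoints at ranks 3 and 47: θ*₍3₎ = 141.0, θ*₍47₎ = 166.1.
Basic interval reflects these around x̄:
  lower = 2 × 155.3 − 166.1 = 144.5
  upper = 2 × 155.3 − 141.0 = 169.6

(144.5, 169.6)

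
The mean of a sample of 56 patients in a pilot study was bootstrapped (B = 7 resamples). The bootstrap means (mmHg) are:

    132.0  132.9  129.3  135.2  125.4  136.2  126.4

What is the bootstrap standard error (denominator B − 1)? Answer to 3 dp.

SE* = 4.177

Bootstrap SE is the standard deviation of the 7 replicate means.
Mean of replicates: (132.0 + 132.9 + 129.3 + 135.2 + 125.4 + 136.2 + 126.4) / 7 = 917.4000 / 7 = 131.0571
Sum of squared deviations: (+0.9429)² + (+1.8429)² + (−1.7571)² + (+4.1429)² + (−5.6571)² + (+5.1429)² + (−4.6571)² = 104.6771
Variance = 104.6771 / 6 = 17.4462
SE* = √17.4462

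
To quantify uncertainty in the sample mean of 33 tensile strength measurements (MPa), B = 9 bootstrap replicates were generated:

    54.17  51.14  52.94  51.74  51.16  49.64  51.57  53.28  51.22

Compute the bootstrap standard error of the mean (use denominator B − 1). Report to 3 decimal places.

SE* = 1.368

Bootstrap SE is the standard deviation of the 9 replicate means.
Mean of replicates: (54.17 + 51.14 + 52.94 + 51.74 + 51.16 + 49.64 + 51.57 + 53.28 + 51.22) / 9 = 466.8600 / 9 = 51.8733
Sum of squared deviations: (+2.2967)² + (−0.7333)² + (+1.0667)² + (−0.1333)² + (−0.7133)² + (−2.2333)² + (−0.3033)² + (+1.4067)² + (−0.6533)² = 14.9622
Variance = 14.9622 / 8 = 1.8703
SE* = √1.8703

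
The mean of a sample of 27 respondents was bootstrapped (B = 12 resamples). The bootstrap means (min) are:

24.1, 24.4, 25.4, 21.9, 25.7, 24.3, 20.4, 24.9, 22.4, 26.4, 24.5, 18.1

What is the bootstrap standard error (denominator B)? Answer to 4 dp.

SE* = 2.3121

Bootstrap SE is the standard deviation of the 12 replicate means.
Mean of replicates: (24.1 + 24.4 + 25.4 + 21.9 + 25.7 + 24.3 + 20.4 + 24.9 + 22.4 + 26.4 + 24.5 + 18.1) / 12 = 282.50000 / 12 = 23.54167
Sum of squared deviations: (+0.55833)² + (+0.85833)² + (+1.85833)² + (−1.64167)² + (+2.15833)² + (+0.75833)² + (−3.14167)² + (+1.35833)² + (−1.14167)² + (+2.85833)² + (+0.95833)² + (−5.44167)² = 64.14917
Variance = 64.14917 / 12 = 5.34576
SE* = √5.34576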